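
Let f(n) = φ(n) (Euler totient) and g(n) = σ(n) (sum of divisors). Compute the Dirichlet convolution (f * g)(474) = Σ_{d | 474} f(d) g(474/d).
(φ * σ)(474) = 3792

Divisors of 474: [1, 2, 3, 6, 79, 158, 237, 474]. For each d | 474:
  d = 1: φ(1) · σ(474/1) = 1 · 960 = 960
  d = 2: φ(2) · σ(474/2) = 1 · 320 = 320
  d = 3: φ(3) · σ(474/3) = 2 · 240 = 480
  d = 6: φ(6) · σ(474/6) = 2 · 80 = 160
  d = 79: φ(79) · σ(474/79) = 78 · 12 = 936
  d = 158: φ(158) · σ(474/158) = 78 · 4 = 312
  d = 237: φ(237) · σ(474/237) = 156 · 3 = 468
  d = 474: φ(474) · σ(474/474) = 156 · 1 = 156
Summing: (φ * σ)(474) = 960 + 320 + 480 + 160 + 936 + 312 + 468 + 156 = 3792.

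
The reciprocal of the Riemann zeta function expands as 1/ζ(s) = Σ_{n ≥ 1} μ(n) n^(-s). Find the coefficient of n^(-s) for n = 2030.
μ(2030) = 1

Factor n = 2030 = 2 · 5 · 7 · 29. μ(n) = 0 if any exponent ≥ 2 (not squarefree); otherwise μ(n) = (−1)^{ω(n)} where ω(n) is the number of distinct prime factors. Applying: μ(2030) = 1.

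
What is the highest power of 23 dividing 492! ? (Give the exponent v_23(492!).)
v_23(492!) = 21

Legendre's formula: v_p(n!) = Σ_{k ≥ 1} ⌊n / p^k⌋. For p = 23, n = 492, the terms are:
  ⌊492/23^1⌋ = ⌊492/23⌋ = 21
(the next term ⌊492/23^2⌋ = 0, terminating the sum). Summing: v_23(492!) = 21 = 21.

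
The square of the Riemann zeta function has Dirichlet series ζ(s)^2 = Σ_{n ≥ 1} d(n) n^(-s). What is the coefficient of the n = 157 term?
d(157) = 2

ζ(s)^2 = (Σ 1/m^s)(Σ 1/k^s). The coefficient of 1/n^s in the product is the number of ordered pairs (m, k) with mk = n, which equals d(n). For n = 157, divisors are [1, 157], so d(157) = 2.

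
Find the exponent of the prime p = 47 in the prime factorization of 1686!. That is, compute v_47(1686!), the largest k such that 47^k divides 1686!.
v_47(1686!) = 35

Legendre's formula: v_p(n!) = Σ_{k ≥ 1} ⌊n / p^k⌋. For p = 47, n = 1686, the terms are:
  ⌊1686/47^1⌋ = ⌊1686/47⌋ = 35
(the next term ⌊1686/47^2⌋ = 0, terminating the sum). Summing: v_47(1686!) = 35 = 35.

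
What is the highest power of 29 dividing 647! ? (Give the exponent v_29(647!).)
v_29(647!) = 22

Legendre's formula: v_p(n!) = Σ_{k ≥ 1} ⌊n / p^k⌋. For p = 29, n = 647, the terms are:
  ⌊647/29^1⌋ = ⌊647/29⌋ = 22
(the next term ⌊647/29^2⌋ = 0, terminating the sum). Summing: v_29(647!) = 22 = 22.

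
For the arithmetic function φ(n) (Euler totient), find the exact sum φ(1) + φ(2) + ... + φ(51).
Σ_{n ≤ 51} φ(n) = 806

Compute φ(n) for each 1 ≤ n ≤ 51: φ(1) = 1, φ(2) = 1, φ(3) = 2, φ(4) = 2, φ(5) = 4, φ(6) = 2, φ(7) = 6, φ(8) = 4, φ(9) = 6, φ(10) = 4, φ(11) = 10, φ(12) = 4, φ(13) = 12, φ(14) = 6, φ(15) = 8, φ(16) = 8, φ(17) = 16, φ(18) = 6, φ(19) = 18, φ(20) = 8, φ(21) = 12, φ(22) = 10, φ(23) = 22, φ(24) = 8, φ(25) = 20, φ(26) = 12, φ(27) = 18, φ(28) = 12, φ(29) = 28, φ(30) = 8, φ(31) = 30, φ(32) = 16, φ(33) = 20, φ(34) = 16, φ(35) = 24, φ(36) = 12, φ(37) = 36, φ(38) = 18, φ(39) = 24, φ(40) = 16, φ(41) = 40, φ(42) = 12, φ(43) = 42, φ(44) = 20, φ(45) = 24, φ(46) = 22, φ(47) = 46, φ(48) = 16, φ(49) = 42, φ(50) = 20, φ(51) = 32. Summing all 51 values: 806. (Average order: Σ_{n ≤ x} φ(n) ~ (3/π²) x². For x = 51, (3/π²)·51² ≈ 790.61.)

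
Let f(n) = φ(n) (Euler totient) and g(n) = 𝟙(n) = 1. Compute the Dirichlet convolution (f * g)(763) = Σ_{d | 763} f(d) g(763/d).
(φ * 𝟙)(763) = 763

Divisors of 763: [1, 7, 109, 763]. For each d | 763:
  d = 1: φ(1) · 𝟙(763/1) = 1 · 1 = 1
  d = 7: φ(7) · 𝟙(763/7) = 6 · 1 = 6
  d = 109: φ(109) · 𝟙(763/109) = 108 · 1 = 108
  d = 763: φ(763) · 𝟙(763/763) = 648 · 1 = 648
Summing: (φ * 𝟙)(763) = 1 + 6 + 108 + 648 = 763.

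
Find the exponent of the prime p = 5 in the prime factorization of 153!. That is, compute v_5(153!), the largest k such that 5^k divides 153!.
v_5(153!) = 37

Legendre's formula: v_p(n!) = Σ_{k ≥ 1} ⌊n / p^k⌋. For p = 5, n = 153, the terms are:
  ⌊153/5^1⌋ = ⌊153/5⌋ = 30
  ⌊153/5^2⌋ = ⌊153/25⌋ = 6
  ⌊153/5^3⌋ = ⌊153/125⌋ = 1
(the next term ⌊153/5^4⌋ = 0, terminating the sum). Summing: v_5(153!) = 30 + 6 + 1 = 37.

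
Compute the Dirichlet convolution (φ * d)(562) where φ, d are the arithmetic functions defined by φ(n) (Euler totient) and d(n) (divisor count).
(φ * d)(562) = 846

Divisors of 562: [1, 2, 281, 562]. For each d | 562:
  d = 1: φ(1) · d(562/1) = 1 · 4 = 4
  d = 2: φ(2) · d(562/2) = 1 · 2 = 2
  d = 281: φ(281) · d(562/281) = 280 · 2 = 560
  d = 562: φ(562) · d(562/562) = 280 · 1 = 280
Summing: (φ * d)(562) = 4 + 2 + 560 + 280 = 846.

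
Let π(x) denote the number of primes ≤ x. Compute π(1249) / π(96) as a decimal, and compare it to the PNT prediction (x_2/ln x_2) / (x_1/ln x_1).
π(1249)/π(96) = 204/24 ≈ 8.5000;  PNT prediction ≈ 8.3286.

π(96) = 24 and π(1249) = 204, so π(1249)/π(96) ≈ 8.5000. The PNT-predicted ratio is (1249/ln(1249)) / (96/ln(96)) ≈ 8.3286. The two agree to within a few percent, as expected.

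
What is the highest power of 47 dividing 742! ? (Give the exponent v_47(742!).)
v_47(742!) = 15

Legendre's formula: v_p(n!) = Σ_{k ≥ 1} ⌊n / p^k⌋. For p = 47, n = 742, the terms are:
  ⌊742/47^1⌋ = ⌊742/47⌋ = 15
(the next term ⌊742/47^2⌋ = 0, terminating the sum). Summing: v_47(742!) = 15 = 15.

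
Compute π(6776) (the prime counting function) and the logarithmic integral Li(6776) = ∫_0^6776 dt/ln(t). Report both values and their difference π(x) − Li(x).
π(6776) = 871;  Li(6776) ≈ 888.98;  π(x) − Li(x) ≈ -17.98.

Direct count of primes ≤ 6776 gives π(6776) = 871. Numerical evaluation of the logarithmic integral gives Li(6776) ≈ 888.98. The difference π(x) − Li(x) ≈ -17.98 is typically negative for small/moderate x (Li(x) overestimates), though Littlewood's theorem shows this sign changes infinitely often.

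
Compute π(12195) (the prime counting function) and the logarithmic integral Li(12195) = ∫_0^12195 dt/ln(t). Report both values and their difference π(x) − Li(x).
π(12195) = 1457;  Li(12195) ≈ 1481.84;  π(x) − Li(x) ≈ -24.84.

Direct count of primes ≤ 12195 gives π(12195) = 1457. Numerical evaluation of the logarithmic integral gives Li(12195) ≈ 1481.84. The difference π(x) − Li(x) ≈ -24.84 is typically negative for small/moderate x (Li(x) overestimates), though Littlewood's theorem shows this sign changes infinitely often.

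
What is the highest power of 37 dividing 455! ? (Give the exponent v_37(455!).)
v_37(455!) = 12

Legendre's formula: v_p(n!) = Σ_{k ≥ 1} ⌊n / p^k⌋. For p = 37, n = 455, the terms are:
  ⌊455/37^1⌋ = ⌊455/37⌋ = 12
(the next term ⌊455/37^2⌋ = 0, terminating the sum). Summing: v_37(455!) = 12 = 12.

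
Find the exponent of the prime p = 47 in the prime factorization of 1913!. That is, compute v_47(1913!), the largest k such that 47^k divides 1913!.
v_47(1913!) = 40

Legendre's formula: v_p(n!) = Σ_{k ≥ 1} ⌊n / p^k⌋. For p = 47, n = 1913, the terms are:
  ⌊1913/47^1⌋ = ⌊1913/47⌋ = 40
(the next term ⌊1913/47^2⌋ = 0, terminating the sum). Summing: v_47(1913!) = 40 = 40.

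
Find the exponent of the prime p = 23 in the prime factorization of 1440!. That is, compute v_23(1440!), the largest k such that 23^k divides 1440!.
v_23(1440!) = 64

Legendre's formula: v_p(n!) = Σ_{k ≥ 1} ⌊n / p^k⌋. For p = 23, n = 1440, the terms are:
  ⌊1440/23^1⌋ = ⌊1440/23⌋ = 62
  ⌊1440/23^2⌋ = ⌊1440/529⌋ = 2
(the next term ⌊1440/23^3⌋ = 0, terminating the sum). Summing: v_23(1440!) = 62 + 2 = 64.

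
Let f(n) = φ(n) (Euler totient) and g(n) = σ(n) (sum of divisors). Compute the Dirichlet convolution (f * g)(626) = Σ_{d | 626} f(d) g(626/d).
(φ * σ)(626) = 2504

Divisors of 626: [1, 2, 313, 626]. For each d | 626:
  d = 1: φ(1) · σ(626/1) = 1 · 942 = 942
  d = 2: φ(2) · σ(626/2) = 1 · 314 = 314
  d = 313: φ(313) · σ(626/313) = 312 · 3 = 936
  d = 626: φ(626) · σ(626/626) = 312 · 1 = 312
Summing: (φ * σ)(626) = 942 + 314 + 936 + 312 = 2504.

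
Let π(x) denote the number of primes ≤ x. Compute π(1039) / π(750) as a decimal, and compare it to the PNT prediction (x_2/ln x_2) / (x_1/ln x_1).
π(1039)/π(750) = 175/132 ≈ 1.3258;  PNT prediction ≈ 1.3203.

π(750) = 132 and π(1039) = 175, so π(1039)/π(750) ≈ 1.3258. The PNT-predicted ratio is (1039/ln(1039)) / (750/ln(750)) ≈ 1.3203. The two agree to within a few percent, as expected.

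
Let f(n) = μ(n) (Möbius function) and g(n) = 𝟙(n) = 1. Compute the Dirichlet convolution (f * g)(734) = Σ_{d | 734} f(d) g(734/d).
(μ * 𝟙)(734) = 0

Divisors of 734: [1, 2, 367, 734]. For each d | 734:
  d = 1: μ(1) · 𝟙(734/1) = 1 · 1 = 1
  d = 2: μ(2) · 𝟙(734/2) = -1 · 1 = -1
  d = 367: μ(367) · 𝟙(734/367) = -1 · 1 = -1
  d = 734: μ(734) · 𝟙(734/734) = 1 · 1 = 1
Summing: (μ * 𝟙)(734) = 1 + -1 + -1 + 1 = 0.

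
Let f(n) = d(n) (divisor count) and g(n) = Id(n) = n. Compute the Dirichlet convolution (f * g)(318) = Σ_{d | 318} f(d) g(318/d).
(d * Id)(318) = 1100

Divisors of 318: [1, 2, 3, 6, 53, 106, 159, 318]. For each d | 318:
  d = 1: d(1) · Id(318/1) = 1 · 318 = 318
  d = 2: d(2) · Id(318/2) = 2 · 159 = 318
  d = 3: d(3) · Id(318/3) = 2 · 106 = 212
  d = 6: d(6) · Id(318/6) = 4 · 53 = 212
  d = 53: d(53) · Id(318/53) = 2 · 6 = 12
  d = 106: d(106) · Id(318/106) = 4 · 3 = 12
  d = 159: d(159) · Id(318/159) = 4 · 2 = 8
  d = 318: d(318) · Id(318/318) = 8 · 1 = 8
Summing: (d * Id)(318) = 318 + 318 + 212 + 212 + 12 + 12 + 8 + 8 = 1100.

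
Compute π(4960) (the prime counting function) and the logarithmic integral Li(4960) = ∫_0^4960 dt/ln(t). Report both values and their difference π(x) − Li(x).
π(4960) = 663;  Li(4960) ≈ 679.58;  π(x) − Li(x) ≈ -16.58.

Direct count of primes ≤ 4960 gives π(4960) = 663. Numerical evaluation of the logarithmic integral gives Li(4960) ≈ 679.58. The difference π(x) − Li(x) ≈ -16.58 is typically negative for small/moderate x (Li(x) overestimates), though Littlewood's theorem shows this sign changes infinitely often.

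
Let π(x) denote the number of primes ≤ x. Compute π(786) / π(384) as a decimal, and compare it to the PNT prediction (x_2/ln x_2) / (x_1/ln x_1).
π(786)/π(384) = 137/76 ≈ 1.8026;  PNT prediction ≈ 1.8270.

π(384) = 76 and π(786) = 137, so π(786)/π(384) ≈ 1.8026. The PNT-predicted ratio is (786/ln(786)) / (384/ln(384)) ≈ 1.8270. The two agree to within a few percent, as expected.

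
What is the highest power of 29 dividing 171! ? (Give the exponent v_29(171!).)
v_29(171!) = 5

Legendre's formula: v_p(n!) = Σ_{k ≥ 1} ⌊n / p^k⌋. For p = 29, n = 171, the terms are:
  ⌊171/29^1⌋ = ⌊171/29⌋ = 5
(the next term ⌊171/29^2⌋ = 0, terminating the sum). Summing: v_29(171!) = 5 = 5.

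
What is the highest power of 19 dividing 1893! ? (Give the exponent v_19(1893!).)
v_19(1893!) = 104

Legendre's formula: v_p(n!) = Σ_{k ≥ 1} ⌊n / p^k⌋. For p = 19, n = 1893, the terms are:
  ⌊1893/19^1⌋ = ⌊1893/19⌋ = 99
  ⌊1893/19^2⌋ = ⌊1893/361⌋ = 5
(the next term ⌊1893/19^3⌋ = 0, terminating the sum). Summing: v_19(1893!) = 99 + 5 = 104.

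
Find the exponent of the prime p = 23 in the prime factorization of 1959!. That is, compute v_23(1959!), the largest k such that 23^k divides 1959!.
v_23(1959!) = 88

Legendre's formula: v_p(n!) = Σ_{k ≥ 1} ⌊n / p^k⌋. For p = 23, n = 1959, the terms are:
  ⌊1959/23^1⌋ = ⌊1959/23⌋ = 85
  ⌊1959/23^2⌋ = ⌊1959/529⌋ = 3
(the next term ⌊1959/23^3⌋ = 0, terminating the sum). Summing: v_23(1959!) = 85 + 3 = 88.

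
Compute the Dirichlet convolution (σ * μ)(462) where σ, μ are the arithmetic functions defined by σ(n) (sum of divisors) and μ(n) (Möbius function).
(σ * μ)(462) = 462

Divisors of 462: [1, 2, 3, 6, 7, 11, 14, 21, 22, 33, 42, 66, 77, 154, 231, 462]. For each d | 462:
  d = 1: σ(1) · μ(462/1) = 1 · 1 = 1
  d = 2: σ(2) · μ(462/2) = 3 · -1 = -3
  d = 3: σ(3) · μ(462/3) = 4 · -1 = -4
  d = 6: σ(6) · μ(462/6) = 12 · 1 = 12
  d = 7: σ(7) · μ(462/7) = 8 · -1 = -8
  d = 11: σ(11) · μ(462/11) = 12 · -1 = -12
  d = 14: σ(14) · μ(462/14) = 24 · 1 = 24
  d = 21: σ(21) · μ(462/21) = 32 · 1 = 32
  d = 22: σ(22) · μ(462/22) = 36 · 1 = 36
  d = 33: σ(33) · μ(462/33) = 48 · 1 = 48
  d = 42: σ(42) · μ(462/42) = 96 · -1 = -96
  d = 66: σ(66) · μ(462/66) = 144 · -1 = -144
  d = 77: σ(77) · μ(462/77) = 96 · 1 = 96
  d = 154: σ(154) · μ(462/154) = 288 · -1 = -288
  d = 231: σ(231) · μ(462/231) = 384 · -1 = -384
  d = 462: σ(462) · μ(462/462) = 1152 · 1 = 1152
Summing: (σ * μ)(462) = 1 + -3 + -4 + 12 + -8 + -12 + 24 + 32 + 36 + 48 + -96 + -144 + 96 + -288 + -384 + 1152 = 462.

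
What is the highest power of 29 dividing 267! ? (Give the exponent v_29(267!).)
v_29(267!) = 9

Legendre's formula: v_p(n!) = Σ_{k ≥ 1} ⌊n / p^k⌋. For p = 29, n = 267, the terms are:
  ⌊267/29^1⌋ = ⌊267/29⌋ = 9
(the next term ⌊267/29^2⌋ = 0, terminating the sum). Summing: v_29(267!) = 9 = 9.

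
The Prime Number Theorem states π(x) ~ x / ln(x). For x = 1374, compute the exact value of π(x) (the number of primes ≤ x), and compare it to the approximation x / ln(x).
π(1374) = 220;  x/ln(x) ≈ 190.16;  relative error ≈ 13.56%.

Directly count primes up to 1374: π(1374) = 220. The PNT approximation gives 1374/ln(1374) ≈ 1374/7.22548 ≈ 190.16. Relative error (π(x) − x/ln(x)) / π(x) ≈ 13.56%; the approximation is known to undercount slightly (Li(x) is a better estimate).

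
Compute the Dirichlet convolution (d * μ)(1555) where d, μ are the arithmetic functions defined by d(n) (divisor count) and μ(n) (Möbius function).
(d * μ)(1555) = 1

Divisors of 1555: [1, 5, 311, 1555]. For each d | 1555:
  d = 1: d(1) · μ(1555/1) = 1 · 1 = 1
  d = 5: d(5) · μ(1555/5) = 2 · -1 = -2
  d = 311: d(311) · μ(1555/311) = 2 · -1 = -2
  d = 1555: d(1555) · μ(1555/1555) = 4 · 1 = 4
Summing: (d * μ)(1555) = 1 + -2 + -2 + 4 = 1.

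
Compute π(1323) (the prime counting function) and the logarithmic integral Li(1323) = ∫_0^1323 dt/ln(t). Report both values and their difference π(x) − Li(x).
π(1323) = 216;  Li(1323) ≈ 223.40;  π(x) − Li(x) ≈ -7.40.

Direct count of primes ≤ 1323 gives π(1323) = 216. Numerical evaluation of the logarithmic integral gives Li(1323) ≈ 223.40. The difference π(x) − Li(x) ≈ -7.40 is typically negative for small/moderate x (Li(x) overestimates), though Littlewood's theorem shows this sign changes infinitely often.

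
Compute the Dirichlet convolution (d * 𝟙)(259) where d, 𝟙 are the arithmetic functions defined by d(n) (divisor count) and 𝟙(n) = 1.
(d * 𝟙)(259) = 9

Divisors of 259: [1, 7, 37, 259]. For each d | 259:
  d = 1: d(1) · 𝟙(259/1) = 1 · 1 = 1
  d = 7: d(7) · 𝟙(259/7) = 2 · 1 = 2
  d = 37: d(37) · 𝟙(259/37) = 2 · 1 = 2
  d = 259: d(259) · 𝟙(259/259) = 4 · 1 = 4
Summing: (d * 𝟙)(259) = 1 + 2 + 2 + 4 = 9.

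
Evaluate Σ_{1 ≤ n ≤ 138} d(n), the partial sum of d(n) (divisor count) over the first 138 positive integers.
Σ_{n ≤ 138} d(n) = 705

Compute d(n) for each 1 ≤ n ≤ 138: d(1) = 1, d(2) = 2, d(3) = 2, d(4) = 3, d(5) = 2, d(6) = 4, d(7) = 2, d(8) = 4, d(9) = 3, d(10) = 4, d(11) = 2, d(12) = 6, d(13) = 2, d(14) = 4, d(15) = 4, d(16) = 5, d(17) = 2, d(18) = 6, d(19) = 2, d(20) = 6, d(21) = 4, d(22) = 4, d(23) = 2, d(24) = 8, d(25) = 3, d(26) = 4, d(27) = 4, d(28) = 6, d(29) = 2, d(30) = 8, d(31) = 2, d(32) = 6, d(33) = 4, d(34) = 4, d(35) = 4, d(36) = 9, d(37) = 2, d(38) = 4, d(39) = 4, d(40) = 8, d(41) = 2, d(42) = 8, d(43) = 2, d(44) = 6, d(45) = 6, d(46) = 4, d(47) = 2, d(48) = 10, d(49) = 3, d(50) = 6, d(51) = 4, d(52) = 6, d(53) = 2, d(54) = 8, d(55) = 4, d(56) = 8, d(57) = 4, d(58) = 4, d(59) = 2, d(60) = 12, d(61) = 2, d(62) = 4, d(63) = 6, d(64) = 7, d(65) = 4, d(66) = 8, d(67) = 2, d(68) = 6, d(69) = 4, d(70) = 8, d(71) = 2, d(72) = 12, d(73) = 2, d(74) = 4, d(75) = 6, d(76) = 6, d(77) = 4, d(78) = 8, d(79) = 2, d(80) = 10, d(81) = 5, d(82) = 4, d(83) = 2, d(84) = 12, d(85) = 4, d(86) = 4, d(87) = 4, d(88) = 8, d(89) = 2, d(90) = 12, d(91) = 4, d(92) = 6, d(93) = 4, d(94) = 4, d(95) = 4, d(96) = 12, d(97) = 2, d(98) = 6, d(99) = 6, d(100) = 9, d(101) = 2, d(102) = 8, d(103) = 2, d(104) = 8, d(105) = 8, d(106) = 4, d(107) = 2, d(108) = 12, d(109) = 2, d(110) = 8, d(111) = 4, d(112) = 10, d(113) = 2, d(114) = 8, d(115) = 4, d(116) = 6, d(117) = 6, d(118) = 4, d(119) = 4, d(120) = 16, d(121) = 3, d(122) = 4, d(123) = 4, d(124) = 6, d(125) = 4, d(126) = 12, d(127) = 2, d(128) = 8, d(129) = 4, d(130) = 8, d(131) = 2, d(132) = 12, d(133) = 4, d(134) = 4, d(135) = 8, d(136) = 8, d(137) = 2, d(138) = 8. Summing all 138 values: 705. (Dirichlet's divisor formula: Σ_{n ≤ x} d(n) = x ln(x) + (2γ − 1) x + O(√x). For x = 138, the asymptotic estimate is ≈ 701.27.)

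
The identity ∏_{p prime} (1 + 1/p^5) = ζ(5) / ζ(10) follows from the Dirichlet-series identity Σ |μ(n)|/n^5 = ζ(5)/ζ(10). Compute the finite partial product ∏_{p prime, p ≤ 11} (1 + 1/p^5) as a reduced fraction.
∏ = 651742119928/629159540625

The primes p ≤ 11 are [2, 3, 5, 7, 11]. For each, (1 + 1/p^5) = (p^5 + 1)/p^5. Multiplying these fractions over p ∈ [2, 3, 5, 7, 11] gives 651742119928/629159540625. (In the limit P → ∞ this tends to ζ(5)/ζ(10).)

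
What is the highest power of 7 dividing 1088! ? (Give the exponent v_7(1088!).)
v_7(1088!) = 180

Legendre's formula: v_p(n!) = Σ_{k ≥ 1} ⌊n / p^k⌋. For p = 7, n = 1088, the terms are:
  ⌊1088/7^1⌋ = ⌊1088/7⌋ = 155
  ⌊1088/7^2⌋ = ⌊1088/49⌋ = 22
  ⌊1088/7^3⌋ = ⌊1088/343⌋ = 3
(the next term ⌊1088/7^4⌋ = 0, terminating the sum). Summing: v_7(1088!) = 155 + 22 + 3 = 180.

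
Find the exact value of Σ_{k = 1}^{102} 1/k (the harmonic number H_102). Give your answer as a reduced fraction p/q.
H_102 = 1466680552926312970266451896162877432149019/281670315928038407744716588098661706369472

Direct summation: H_102 = 1 + 1/2 + ... + 1/102. The least common denominator is lcm(1, ..., 102) = 7041757898200960193617914702466542659236800; over this denominator the numerator is 7041757898200960193617914702466542659236800 + 3520878949100480096808957351233271329618400 + 2347252632733653397872638234155514219745600 + 1760439474550240048404478675616635664809200 + 1408351579640192038723582940493308531847360 + 1173626316366826698936319117077757109872800 + 1005965414028708599088273528923791808462400 + 880219737275120024202239337808317832404600 + 782417544244551132624212744718504739915200 + 704175789820096019361791470246654265923680 + 640159808927360017601628609315140241748800 + 586813158183413349468159558538878554936400 + 541673684476996937970608823266657127633600 + 502982707014354299544136764461895904231200 + 469450526546730679574527646831102843949120 + 440109868637560012101119668904158916202300 + 414221052835350599624583217792149568190400 + 391208772122275566312106372359252369957600 + 370618836747418957558837615919291718907200 + 352087894910048009680895735123327132961840 + 335321804676236199696091176307930602820800 + 320079904463680008800814304657570120874400 + 306163386878302617113822378368110550401600 + 293406579091706674734079779269439277468200 + 281670315928038407744716588098661706369472 + 270836842238498468985304411633328563816800 + 260805848081517044208070914906168246638400 + 251491353507177149772068382230947952115600 + 242819237868998627366134989740225608939200 + 234725263273365339787263823415551421974560 + 227153480587127748181223054918275569652800 + 220054934318780006050559834452079458101150 + 213386602975786672533876203105046747249600 + 207110526417675299812291608896074784095200 + 201193082805741719817654705784758361692480 + 195604386061137783156053186179626184978800 + 190317781032458383611294991958555207006400 + 185309418373709478779418807959645859453600 + 180557894825665645990202941088885709211200 + 176043947455024004840447867561663566480920 + 171750192639047809600436943962598601444800 + 167660902338118099848045588153965301410400 + 163761811586068841712044527964338201377600 + 160039952231840004400407152328785060437200 + 156483508848910226524842548943700947983040 + 153081693439151308556911189184055275200800 + 149824636131935323268466270265245588494400 + 146703289545853337367039889634719638734100 + 143709344861244085584039075560541686923200 + 140835157964019203872358294049330853184736 + 138073684278450199874861072597383189396800 + 135418421119249234492652205816664281908400 + 132863356569829437615432352876727219985600 + 130402924040758522104035457453084123319200 + 128031961785472003520325721863028048349760 + 125745676753588574886034191115473976057800 + 123539612249139652519612538639763906302400 + 121409618934499313683067494870112804469600 + 119351828783067121925727367838415977275200 + 117362631636682669893631911707775710987280 + 115438654068868199895375650860107256708800 + 113576740293563874090611527459137784826400 + 111773934892078733232030392102643534273600 + 110027467159390003025279917226039729050575 + 108334736895399387594121764653331425526720 + 106693301487893336266938101552523373624800 + 105100864152253137218177831380097651630400 + 103555263208837649906145804448037392047600 + 102054462292767539037940792789370183467200 + 100596541402870859908827352892379180846240 + 99179688707055777374900207076993558580800 + 97802193030568891578026593089813092489400 + 96462436961656988953670064417349899441600 + 95158890516229191805647495979277603503200 + 93890105309346135914905529366220568789824 + 92654709186854739389709403979822929726800 + 91451401275337145371661229902162891678400 + 90278947412832822995101470544442854605600 + 89136175926594432830606515221095476699200 + 88021973727512002420223933780831783240460 + 86935282693839014736023638302056082212800 + 85875096319523904800218471981299300722400 + 84840456604830845706239936174295694689600 + 83830451169059049924022794076982650705200 + 82844210567070119924916643558429913638080 + 81880905793034420856022263982169100688800 + 80939745956332875788711663246741869646400 + 80019976115920002200203576164392530218600 + 79120875260684945995706906769286996171200 + 78241754424455113262421274471850473991520 + 77381954925285276852944117609522446804800 + 76540846719575654278455594592027637600400 + 75717826862375916060407684972758523217600 + 74912318065967661634233135132622794247200 + 74123767349483791511767523183858343781440 + 73351644772926668683519944817359819367050 + 72595442249494434985751697963572604734400 + 71854672430622042792019537780270843461600 + 71128867658595557511292067701682249083200 + 70417578982009601936179147024665426592368 + 69720375229712477164533808935312303556800 + 69036842139225099937430536298691594698400 = 36667013823157824256661297404071935803725475, so H_102 = 36667013823157824256661297404071935803725475/7041757898200960193617914702466542659236800; reducing by gcd(36667013823157824256661297404071935803725475, 7041757898200960193617914702466542659236800) = 25 gives 1466680552926312970266451896162877432149019/281670315928038407744716588098661706369472 ≈ 5.20708. (The PNT-adjacent estimate ln(102) + γ ≈ 5.20219 matches within O(1/n).)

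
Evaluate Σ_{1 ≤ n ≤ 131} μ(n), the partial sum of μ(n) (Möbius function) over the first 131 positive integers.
Σ_{n ≤ 131} μ(n) = -3

Compute μ(n) for each 1 ≤ n ≤ 131: μ(1) = 1, μ(2) = -1, μ(3) = -1, μ(4) = 0, μ(5) = -1, μ(6) = 1, μ(7) = -1, μ(8) = 0, μ(9) = 0, μ(10) = 1, μ(11) = -1, μ(12) = 0, μ(13) = -1, μ(14) = 1, μ(15) = 1, μ(16) = 0, μ(17) = -1, μ(18) = 0, μ(19) = -1, μ(20) = 0, μ(21) = 1, μ(22) = 1, μ(23) = -1, μ(24) = 0, μ(25) = 0, μ(26) = 1, μ(27) = 0, μ(28) = 0, μ(29) = -1, μ(30) = -1, μ(31) = -1, μ(32) = 0, μ(33) = 1, μ(34) = 1, μ(35) = 1, μ(36) = 0, μ(37) = -1, μ(38) = 1, μ(39) = 1, μ(40) = 0, μ(41) = -1, μ(42) = -1, μ(43) = -1, μ(44) = 0, μ(45) = 0, μ(46) = 1, μ(47) = -1, μ(48) = 0, μ(49) = 0, μ(50) = 0, μ(51) = 1, μ(52) = 0, μ(53) = -1, μ(54) = 0, μ(55) = 1, μ(56) = 0, μ(57) = 1, μ(58) = 1, μ(59) = -1, μ(60) = 0, μ(61) = -1, μ(62) = 1, μ(63) = 0, μ(64) = 0, μ(65) = 1, μ(66) = -1, μ(67) = -1, μ(68) = 0, μ(69) = 1, μ(70) = -1, μ(71) = -1, μ(72) = 0, μ(73) = -1, μ(74) = 1, μ(75) = 0, μ(76) = 0, μ(77) = 1, μ(78) = -1, μ(79) = -1, μ(80) = 0, μ(81) = 0, μ(82) = 1, μ(83) = -1, μ(84) = 0, μ(85) = 1, μ(86) = 1, μ(87) = 1, μ(88) = 0, μ(89) = -1, μ(90) = 0, μ(91) = 1, μ(92) = 0, μ(93) = 1, μ(94) = 1, μ(95) = 1, μ(96) = 0, μ(97) = -1, μ(98) = 0, μ(99) = 0, μ(100) = 0, μ(101) = -1, μ(102) = -1, μ(103) = -1, μ(104) = 0, μ(105) = -1, μ(106) = 1, μ(107) = -1, μ(108) = 0, μ(109) = -1, μ(110) = -1, μ(111) = 1, μ(112) = 0, μ(113) = -1, μ(114) = -1, μ(115) = 1, μ(116) = 0, μ(117) = 0, μ(118) = 1, μ(119) = 1, μ(120) = 0, μ(121) = 0, μ(122) = 1, μ(123) = 1, μ(124) = 0, μ(125) = 0, μ(126) = 0, μ(127) = -1, μ(128) = 0, μ(129) = 1, μ(130) = -1, μ(131) = -1. Summing all 131 values: -3. (Mertens function M(x) = Σ_{n ≤ x} μ(n); on average M(x) should be small (PNT ⟺ M(x) = o(x)).)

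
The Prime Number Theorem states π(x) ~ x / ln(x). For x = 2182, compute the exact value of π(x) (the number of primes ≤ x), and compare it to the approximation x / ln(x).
π(2182) = 327;  x/ln(x) ≈ 283.82;  relative error ≈ 13.21%.

Directly count primes up to 2182: π(2182) = 327. The PNT approximation gives 2182/ln(2182) ≈ 2182/7.68800 ≈ 283.82. Relative error (π(x) − x/ln(x)) / π(x) ≈ 13.21%; the approximation is known to undercount slightly (Li(x) is a better estimate).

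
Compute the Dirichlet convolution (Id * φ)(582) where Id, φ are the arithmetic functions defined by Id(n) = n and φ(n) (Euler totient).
(Id * φ)(582) = 2895

Divisors of 582: [1, 2, 3, 6, 97, 194, 291, 582]. For each d | 582:
  d = 1: Id(1) · φ(582/1) = 1 · 192 = 192
  d = 2: Id(2) · φ(582/2) = 2 · 192 = 384
  d = 3: Id(3) · φ(582/3) = 3 · 96 = 288
  d = 6: Id(6) · φ(582/6) = 6 · 96 = 576
  d = 97: Id(97) · φ(582/97) = 97 · 2 = 194
  d = 194: Id(194) · φ(582/194) = 194 · 2 = 388
  d = 291: Id(291) · φ(582/291) = 291 · 1 = 291
  d = 582: Id(582) · φ(582/582) = 582 · 1 = 582
Summing: (Id * φ)(582) = 192 + 384 + 288 + 576 + 194 + 388 + 291 + 582 = 2895.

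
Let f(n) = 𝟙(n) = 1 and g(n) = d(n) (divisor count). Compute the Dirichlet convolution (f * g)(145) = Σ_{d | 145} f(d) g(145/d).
(𝟙 * d)(145) = 9

Divisors of 145: [1, 5, 29, 145]. For each d | 145:
  d = 1: 𝟙(1) · d(145/1) = 1 · 4 = 4
  d = 5: 𝟙(5) · d(145/5) = 1 · 2 = 2
  d = 29: 𝟙(29) · d(145/29) = 1 · 2 = 2
  d = 145: 𝟙(145) · d(145/145) = 1 · 1 = 1
Summing: (𝟙 * d)(145) = 4 + 2 + 2 + 1 = 9.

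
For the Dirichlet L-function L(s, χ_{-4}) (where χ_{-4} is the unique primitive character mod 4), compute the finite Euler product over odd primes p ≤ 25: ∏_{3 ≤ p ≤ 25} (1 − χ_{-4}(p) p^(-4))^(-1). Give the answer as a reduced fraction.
∏ = 2907090265708363109850475/2939590979896221115088896

The odd primes p ≤ 25 are [3, 5, 7, 11, 13, 17, 19, 23]. For each, χ(p) = 1 if p ≡ 1 mod 4, χ(p) = −1 if p ≡ 3 mod 4. Taking (1 − χ(p)/p^4)^(-1) = p^4/(p^4 − χ(p)): (1 − (-1)/3^4)^(-1) · (1 − (1)/5^4)^(-1) · (1 − (-1)/7^4)^(-1) · (1 − (-1)/11^4)^(-1) · (1 − (1)/13^4)^(-1) · (1 − (1)/17^4)^(-1) · (1 − (-1)/19^4)^(-1) · (1 − (-1)/23^4)^(-1) = 2907090265708363109850475/2939590979896221115088896.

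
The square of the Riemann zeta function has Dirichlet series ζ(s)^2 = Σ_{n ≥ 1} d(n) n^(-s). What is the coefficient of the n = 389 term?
d(389) = 2

ζ(s)^2 = (Σ 1/m^s)(Σ 1/k^s). The coefficient of 1/n^s in the product is the number of ordered pairs (m, k) with mk = n, which equals d(n). For n = 389, divisors are [1, 389], so d(389) = 2.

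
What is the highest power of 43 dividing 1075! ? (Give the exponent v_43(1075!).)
v_43(1075!) = 25

Legendre's formula: v_p(n!) = Σ_{k ≥ 1} ⌊n / p^k⌋. For p = 43, n = 1075, the terms are:
  ⌊1075/43^1⌋ = ⌊1075/43⌋ = 25
(the next term ⌊1075/43^2⌋ = 0, terminating the sum). Summing: v_43(1075!) = 25 = 25.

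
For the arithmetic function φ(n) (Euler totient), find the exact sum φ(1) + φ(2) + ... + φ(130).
Σ_{n ≤ 130} φ(n) = 5154

Compute φ(n) for each 1 ≤ n ≤ 130: φ(1) = 1, φ(2) = 1, φ(3) = 2, φ(4) = 2, φ(5) = 4, φ(6) = 2, φ(7) = 6, φ(8) = 4, φ(9) = 6, φ(10) = 4, φ(11) = 10, φ(12) = 4, φ(13) = 12, φ(14) = 6, φ(15) = 8, φ(16) = 8, φ(17) = 16, φ(18) = 6, φ(19) = 18, φ(20) = 8, φ(21) = 12, φ(22) = 10, φ(23) = 22, φ(24) = 8, φ(25) = 20, φ(26) = 12, φ(27) = 18, φ(28) = 12, φ(29) = 28, φ(30) = 8, φ(31) = 30, φ(32) = 16, φ(33) = 20, φ(34) = 16, φ(35) = 24, φ(36) = 12, φ(37) = 36, φ(38) = 18, φ(39) = 24, φ(40) = 16, φ(41) = 40, φ(42) = 12, φ(43) = 42, φ(44) = 20, φ(45) = 24, φ(46) = 22, φ(47) = 46, φ(48) = 16, φ(49) = 42, φ(50) = 20, φ(51) = 32, φ(52) = 24, φ(53) = 52, φ(54) = 18, φ(55) = 40, φ(56) = 24, φ(57) = 36, φ(58) = 28, φ(59) = 58, φ(60) = 16, φ(61) = 60, φ(62) = 30, φ(63) = 36, φ(64) = 32, φ(65) = 48, φ(66) = 20, φ(67) = 66, φ(68) = 32, φ(69) = 44, φ(70) = 24, φ(71) = 70, φ(72) = 24, φ(73) = 72, φ(74) = 36, φ(75) = 40, φ(76) = 36, φ(77) = 60, φ(78) = 24, φ(79) = 78, φ(80) = 32, φ(81) = 54, φ(82) = 40, φ(83) = 82, φ(84) = 24, φ(85) = 64, φ(86) = 42, φ(87) = 56, φ(88) = 40, φ(89) = 88, φ(90) = 24, φ(91) = 72, φ(92) = 44, φ(93) = 60, φ(94) = 46, φ(95) = 72, φ(96) = 32, φ(97) = 96, φ(98) = 42, φ(99) = 60, φ(100) = 40, φ(101) = 100, φ(102) = 32, φ(103) = 102, φ(104) = 48, φ(105) = 48, φ(106) = 52, φ(107) = 106, φ(108) = 36, φ(109) = 108, φ(110) = 40, φ(111) = 72, φ(112) = 48, φ(113) = 112, φ(114) = 36, φ(115) = 88, φ(116) = 56, φ(117) = 72, φ(118) = 58, φ(119) = 96, φ(120) = 32, φ(121) = 110, φ(122) = 60, φ(123) = 80, φ(124) = 60, φ(125) = 100, φ(126) = 36, φ(127) = 126, φ(128) = 64, φ(129) = 84, φ(130) = 48. Summing all 130 values: 5154. (Average order: Σ_{n ≤ x} φ(n) ~ (3/π²) x². For x = 130, (3/π²)·130² ≈ 5136.98.)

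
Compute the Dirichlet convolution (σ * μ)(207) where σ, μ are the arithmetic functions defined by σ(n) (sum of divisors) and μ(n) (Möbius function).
(σ * μ)(207) = 207

Divisors of 207: [1, 3, 9, 23, 69, 207]. For each d | 207:
  d = 1: σ(1) · μ(207/1) = 1 · 0 = 0
  d = 3: σ(3) · μ(207/3) = 4 · 1 = 4
  d = 9: σ(9) · μ(207/9) = 13 · -1 = -13
  d = 23: σ(23) · μ(207/23) = 24 · 0 = 0
  d = 69: σ(69) · μ(207/69) = 96 · -1 = -96
  d = 207: σ(207) · μ(207/207) = 312 · 1 = 312
Summing: (σ * μ)(207) = 0 + 4 + -13 + 0 + -96 + 312 = 207.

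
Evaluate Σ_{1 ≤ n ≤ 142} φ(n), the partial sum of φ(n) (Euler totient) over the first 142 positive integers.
Σ_{n ≤ 142} φ(n) = 6162

Compute φ(n) for each 1 ≤ n ≤ 142: φ(1) = 1, φ(2) = 1, φ(3) = 2, φ(4) = 2, φ(5) = 4, φ(6) = 2, φ(7) = 6, φ(8) = 4, φ(9) = 6, φ(10) = 4, φ(11) = 10, φ(12) = 4, φ(13) = 12, φ(14) = 6, φ(15) = 8, φ(16) = 8, φ(17) = 16, φ(18) = 6, φ(19) = 18, φ(20) = 8, φ(21) = 12, φ(22) = 10, φ(23) = 22, φ(24) = 8, φ(25) = 20, φ(26) = 12, φ(27) = 18, φ(28) = 12, φ(29) = 28, φ(30) = 8, φ(31) = 30, φ(32) = 16, φ(33) = 20, φ(34) = 16, φ(35) = 24, φ(36) = 12, φ(37) = 36, φ(38) = 18, φ(39) = 24, φ(40) = 16, φ(41) = 40, φ(42) = 12, φ(43) = 42, φ(44) = 20, φ(45) = 24, φ(46) = 22, φ(47) = 46, φ(48) = 16, φ(49) = 42, φ(50) = 20, φ(51) = 32, φ(52) = 24, φ(53) = 52, φ(54) = 18, φ(55) = 40, φ(56) = 24, φ(57) = 36, φ(58) = 28, φ(59) = 58, φ(60) = 16, φ(61) = 60, φ(62) = 30, φ(63) = 36, φ(64) = 32, φ(65) = 48, φ(66) = 20, φ(67) = 66, φ(68) = 32, φ(69) = 44, φ(70) = 24, φ(71) = 70, φ(72) = 24, φ(73) = 72, φ(74) = 36, φ(75) = 40, φ(76) = 36, φ(77) = 60, φ(78) = 24, φ(79) = 78, φ(80) = 32, φ(81) = 54, φ(82) = 40, φ(83) = 82, φ(84) = 24, φ(85) = 64, φ(86) = 42, φ(87) = 56, φ(88) = 40, φ(89) = 88, φ(90) = 24, φ(91) = 72, φ(92) = 44, φ(93) = 60, φ(94) = 46, φ(95) = 72, φ(96) = 32, φ(97) = 96, φ(98) = 42, φ(99) = 60, φ(100) = 40, φ(101) = 100, φ(102) = 32, φ(103) = 102, φ(104) = 48, φ(105) = 48, φ(106) = 52, φ(107) = 106, φ(108) = 36, φ(109) = 108, φ(110) = 40, φ(111) = 72, φ(112) = 48, φ(113) = 112, φ(114) = 36, φ(115) = 88, φ(116) = 56, φ(117) = 72, φ(118) = 58, φ(119) = 96, φ(120) = 32, φ(121) = 110, φ(122) = 60, φ(123) = 80, φ(124) = 60, φ(125) = 100, φ(126) = 36, φ(127) = 126, φ(128) = 64, φ(129) = 84, φ(130) = 48, φ(131) = 130, φ(132) = 40, φ(133) = 108, φ(134) = 66, φ(135) = 72, φ(136) = 64, φ(137) = 136, φ(138) = 44, φ(139) = 138, φ(140) = 48, φ(141) = 92, φ(142) = 70. Summing all 142 values: 6162. (Average order: Σ_{n ≤ x} φ(n) ~ (3/π²) x². For x = 142, (3/π²)·142² ≈ 6129.12.)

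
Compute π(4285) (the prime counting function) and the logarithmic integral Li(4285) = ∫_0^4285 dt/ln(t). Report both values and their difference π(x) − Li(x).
π(4285) = 588;  Li(4285) ≈ 599.58;  π(x) − Li(x) ≈ -11.58.

Direct count of primes ≤ 4285 gives π(4285) = 588. Numerical evaluation of the logarithmic integral gives Li(4285) ≈ 599.58. The difference π(x) − Li(x) ≈ -11.58 is typically negative for small/moderate x (Li(x) overestimates), though Littlewood's theorem shows this sign changes infinitely often.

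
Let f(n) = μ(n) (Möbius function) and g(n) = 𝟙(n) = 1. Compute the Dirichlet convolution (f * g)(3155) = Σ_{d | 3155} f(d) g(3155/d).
(μ * 𝟙)(3155) = 0

Divisors of 3155: [1, 5, 631, 3155]. For each d | 3155:
  d = 1: μ(1) · 𝟙(3155/1) = 1 · 1 = 1
  d = 5: μ(5) · 𝟙(3155/5) = -1 · 1 = -1
  d = 631: μ(631) · 𝟙(3155/631) = -1 · 1 = -1
  d = 3155: μ(3155) · 𝟙(3155/3155) = 1 · 1 = 1
Summing: (μ * 𝟙)(3155) = 1 + -1 + -1 + 1 = 0.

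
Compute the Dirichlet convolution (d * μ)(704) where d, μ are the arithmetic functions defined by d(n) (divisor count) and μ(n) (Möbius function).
(d * μ)(704) = 1

Divisors of 704: [1, 2, 4, 8, 11, 16, 22, 32, 44, 64, 88, 176, 352, 704]. For each d | 704:
  d = 1: d(1) · μ(704/1) = 1 · 0 = 0
  d = 2: d(2) · μ(704/2) = 2 · 0 = 0
  d = 4: d(4) · μ(704/4) = 3 · 0 = 0
  d = 8: d(8) · μ(704/8) = 4 · 0 = 0
  d = 11: d(11) · μ(704/11) = 2 · 0 = 0
  d = 16: d(16) · μ(704/16) = 5 · 0 = 0
  d = 22: d(22) · μ(704/22) = 4 · 0 = 0
  d = 32: d(32) · μ(704/32) = 6 · 1 = 6
  d = 44: d(44) · μ(704/44) = 6 · 0 = 0
  d = 64: d(64) · μ(704/64) = 7 · -1 = -7
  d = 88: d(88) · μ(704/88) = 8 · 0 = 0
  d = 176: d(176) · μ(704/176) = 10 · 0 = 0
  d = 352: d(352) · μ(704/352) = 12 · -1 = -12
  d = 704: d(704) · μ(704/704) = 14 · 1 = 14
Summing: (d * μ)(704) = 0 + 0 + 0 + 0 + 0 + 0 + 0 + 6 + 0 + -7 + 0 + 0 + -12 + 14 = 1.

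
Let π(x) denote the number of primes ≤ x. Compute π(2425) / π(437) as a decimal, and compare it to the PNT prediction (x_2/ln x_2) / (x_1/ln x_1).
π(2425)/π(437) = 360/84 ≈ 4.2857;  PNT prediction ≈ 4.3290.

π(437) = 84 and π(2425) = 360, so π(2425)/π(437) ≈ 4.2857. The PNT-predicted ratio is (2425/ln(2425)) / (437/ln(437)) ≈ 4.3290. The two agree to within a few percent, as expected.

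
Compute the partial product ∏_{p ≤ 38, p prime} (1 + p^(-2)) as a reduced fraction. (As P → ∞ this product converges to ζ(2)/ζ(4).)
∏ = 270008184968000000/178631837133343209

The primes p ≤ 38 are [2, 3, 5, 7, 11, 13, 17, 19, 23, 29, 31, 37]. For each, (1 + 1/p^2) = (p^2 + 1)/p^2. Multiplying these fractions over p ∈ [2, 3, 5, 7, 11, 13, 17, 19, 23, 29, 31, 37] gives 270008184968000000/178631837133343209. (In the limit P → ∞ this tends to ζ(2)/ζ(4).)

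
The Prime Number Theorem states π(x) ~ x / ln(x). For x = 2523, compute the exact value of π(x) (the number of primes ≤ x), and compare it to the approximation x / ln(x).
π(2523) = 369;  x/ln(x) ≈ 322.09;  relative error ≈ 12.71%.

Directly count primes up to 2523: π(2523) = 369. The PNT approximation gives 2523/ln(2523) ≈ 2523/7.83320 ≈ 322.09. Relative error (π(x) − x/ln(x)) / π(x) ≈ 12.71%; the approximation is known to undercount slightly (Li(x) is a better estimate).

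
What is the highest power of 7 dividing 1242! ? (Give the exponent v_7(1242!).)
v_7(1242!) = 205

Legendre's formula: v_p(n!) = Σ_{k ≥ 1} ⌊n / p^k⌋. For p = 7, n = 1242, the terms are:
  ⌊1242/7^1⌋ = ⌊1242/7⌋ = 177
  ⌊1242/7^2⌋ = ⌊1242/49⌋ = 25
  ⌊1242/7^3⌋ = ⌊1242/343⌋ = 3
(the next term ⌊1242/7^4⌋ = 0, terminating the sum). Summing: v_7(1242!) = 177 + 25 + 3 = 205.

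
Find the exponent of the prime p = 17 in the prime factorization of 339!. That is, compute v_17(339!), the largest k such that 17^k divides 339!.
v_17(339!) = 20

Legendre's formula: v_p(n!) = Σ_{k ≥ 1} ⌊n / p^k⌋. For p = 17, n = 339, the terms are:
  ⌊339/17^1⌋ = ⌊339/17⌋ = 19
  ⌊339/17^2⌋ = ⌊339/289⌋ = 1
(the next term ⌊339/17^3⌋ = 0, terminating the sum). Summing: v_17(339!) = 19 + 1 = 20.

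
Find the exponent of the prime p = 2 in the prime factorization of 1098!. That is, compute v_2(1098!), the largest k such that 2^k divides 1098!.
v_2(1098!) = 1094

Legendre's formula: v_p(n!) = Σ_{k ≥ 1} ⌊n / p^k⌋. For p = 2, n = 1098, the terms are:
  ⌊1098/2^1⌋ = ⌊1098/2⌋ = 549
  ⌊1098/2^2⌋ = ⌊1098/4⌋ = 274
  ⌊1098/2^3⌋ = ⌊1098/8⌋ = 137
  ⌊1098/2^4⌋ = ⌊1098/16⌋ = 68
  ⌊1098/2^5⌋ = ⌊1098/32⌋ = 34
  ⌊1098/2^6⌋ = ⌊1098/64⌋ = 17
  ⌊1098/2^7⌋ = ⌊1098/128⌋ = 8
  ⌊1098/2^8⌋ = ⌊1098/256⌋ = 4
  ⌊1098/2^9⌋ = ⌊1098/512⌋ = 2
  ⌊1098/2^10⌋ = ⌊1098/1024⌋ = 1
(the next term ⌊1098/2^11⌋ = 0, terminating the sum). Summing: v_2(1098!) = 549 + 274 + 137 + 68 + 34 + 17 + 8 + 4 + 2 + 1 = 1094.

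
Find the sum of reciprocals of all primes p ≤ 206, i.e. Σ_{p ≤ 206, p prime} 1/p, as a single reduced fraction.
Σ 1/p = 15202313841027497739047080375538859939135227730139536997746371469607707132833646367/7799922041683461553249199106329813876687996789903550945093032474868511536164700810

π(206) = 46, so the primes ≤ 206 are [2, 3, 5, 7, 11, 13, 17, 19, 23, 29, 31, 37, 41, 43, 47, 53, 59, 61, 67, 71, 73, 79, 83, 89, 97, 101, 103, 107, 109, 113, 127, 131, 137, 139, 149, 151, 157, 163, 167, 173, 179, 181, 191, 193, 197, 199]. Summing 1/p over these primes: 15202313841027497739047080375538859939135227730139536997746371469607707132833646367/7799922041683461553249199106329813876687996789903550945093032474868511536164700810 ≈ 1.9490. Mertens estimate ln ln(206) + 0.2615 ≈ 1.9344.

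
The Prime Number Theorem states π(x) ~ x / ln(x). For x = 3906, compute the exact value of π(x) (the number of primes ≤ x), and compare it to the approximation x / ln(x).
π(3906) = 539;  x/ln(x) ≈ 472.29;  relative error ≈ 12.38%.

Directly count primes up to 3906: π(3906) = 539. The PNT approximation gives 3906/ln(3906) ≈ 3906/8.27027 ≈ 472.29. Relative error (π(x) − x/ln(x)) / π(x) ≈ 12.38%; the approximation is known to undercount slightly (Li(x) is a better estimate).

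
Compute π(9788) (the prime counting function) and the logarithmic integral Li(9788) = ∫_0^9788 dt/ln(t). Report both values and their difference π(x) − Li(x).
π(9788) = 1207;  Li(9788) ≈ 1223.09;  π(x) − Li(x) ≈ -16.09.

Direct count of primes ≤ 9788 gives π(9788) = 1207. Numerical evaluation of the logarithmic integral gives Li(9788) ≈ 1223.09. The difference π(x) − Li(x) ≈ -16.09 is typically negative for small/moderate x (Li(x) overestimates), though Littlewood's theorem shows this sign changes infinitely often.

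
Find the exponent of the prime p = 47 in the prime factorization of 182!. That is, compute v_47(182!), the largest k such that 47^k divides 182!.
v_47(182!) = 3

Legendre's formula: v_p(n!) = Σ_{k ≥ 1} ⌊n / p^k⌋. For p = 47, n = 182, the terms are:
  ⌊182/47^1⌋ = ⌊182/47⌋ = 3
(the next term ⌊182/47^2⌋ = 0, terminating the sum). Summing: v_47(182!) = 3 = 3.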